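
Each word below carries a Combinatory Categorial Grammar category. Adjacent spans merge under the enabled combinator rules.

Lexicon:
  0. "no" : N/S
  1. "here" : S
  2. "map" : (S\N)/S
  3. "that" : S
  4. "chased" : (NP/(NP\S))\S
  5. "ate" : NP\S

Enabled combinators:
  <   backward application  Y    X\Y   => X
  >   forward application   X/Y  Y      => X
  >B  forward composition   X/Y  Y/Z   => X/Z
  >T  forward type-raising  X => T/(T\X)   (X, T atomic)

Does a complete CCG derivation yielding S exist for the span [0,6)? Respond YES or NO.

N/S S (S\N)/S S (NP/(NP\S))\S NP\S
CKY chart[0,6] = {N/(N\NP), NP, NP/(NP\NP), PP/(PP\NP), S/(S\NP)}; S ∉ chart

NO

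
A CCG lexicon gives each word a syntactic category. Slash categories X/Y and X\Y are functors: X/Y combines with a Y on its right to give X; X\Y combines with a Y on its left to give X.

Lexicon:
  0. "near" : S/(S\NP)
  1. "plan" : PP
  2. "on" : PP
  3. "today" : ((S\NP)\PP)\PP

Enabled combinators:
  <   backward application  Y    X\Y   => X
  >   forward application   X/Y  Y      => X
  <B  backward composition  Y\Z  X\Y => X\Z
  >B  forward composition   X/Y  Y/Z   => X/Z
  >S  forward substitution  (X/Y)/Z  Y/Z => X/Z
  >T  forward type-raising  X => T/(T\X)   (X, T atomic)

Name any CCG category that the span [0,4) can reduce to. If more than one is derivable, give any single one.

S

[0,4] S   >
  [0,1] "near" : S/(S\NP)
  [1,4] S\NP   <
    [1,2] "plan" : PP
    [2,4] (S\NP)\PP   <
      [2,3] "on" : PP
      [3,4] "today" : ((S\NP)\PP)\PP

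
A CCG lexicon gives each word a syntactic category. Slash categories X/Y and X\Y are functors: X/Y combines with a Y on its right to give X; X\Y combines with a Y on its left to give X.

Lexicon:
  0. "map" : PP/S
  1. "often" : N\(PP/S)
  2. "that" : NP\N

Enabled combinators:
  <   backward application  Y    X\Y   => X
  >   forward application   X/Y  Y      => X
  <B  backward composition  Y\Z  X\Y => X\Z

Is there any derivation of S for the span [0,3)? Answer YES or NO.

NO

PP/S N\(PP/S) NP\N
CKY chart[0,3] = {NP}; S ∉ chart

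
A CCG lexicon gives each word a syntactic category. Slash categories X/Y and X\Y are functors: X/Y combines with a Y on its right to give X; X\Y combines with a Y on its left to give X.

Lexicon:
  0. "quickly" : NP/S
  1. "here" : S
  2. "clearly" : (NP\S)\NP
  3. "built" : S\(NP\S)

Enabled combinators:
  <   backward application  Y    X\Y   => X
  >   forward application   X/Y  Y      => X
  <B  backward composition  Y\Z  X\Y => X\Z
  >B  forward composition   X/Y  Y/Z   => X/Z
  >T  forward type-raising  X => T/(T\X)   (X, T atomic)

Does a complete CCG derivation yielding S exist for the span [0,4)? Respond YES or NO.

YES

[0,4] S   <
  [0,2] NP   >
    [0,1] "quickly" : NP/S
    [1,2] "here" : S
  [2,4] S\NP   <B
    [2,3] "clearly" : (NP\S)\NP
    [3,4] "built" : S\(NP\S)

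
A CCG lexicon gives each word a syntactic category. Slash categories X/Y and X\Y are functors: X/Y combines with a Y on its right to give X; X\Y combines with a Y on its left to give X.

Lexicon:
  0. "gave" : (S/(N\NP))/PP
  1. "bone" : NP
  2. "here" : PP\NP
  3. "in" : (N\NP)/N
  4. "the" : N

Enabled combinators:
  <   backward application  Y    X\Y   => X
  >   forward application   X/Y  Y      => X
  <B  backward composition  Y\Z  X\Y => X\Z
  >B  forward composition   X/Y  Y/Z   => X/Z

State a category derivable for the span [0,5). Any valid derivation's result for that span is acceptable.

[0,5] S   >
  [0,3] S/(N\NP)   >
    [0,1] "gave" : (S/(N\NP))/PP
    [1,3] PP   <
      [1,2] "bone" : NP
      [2,3] "here" : PP\NP
  [3,5] N\NP   >
    [3,4] "in" : (N\NP)/N
    [4,5] "the" : N

S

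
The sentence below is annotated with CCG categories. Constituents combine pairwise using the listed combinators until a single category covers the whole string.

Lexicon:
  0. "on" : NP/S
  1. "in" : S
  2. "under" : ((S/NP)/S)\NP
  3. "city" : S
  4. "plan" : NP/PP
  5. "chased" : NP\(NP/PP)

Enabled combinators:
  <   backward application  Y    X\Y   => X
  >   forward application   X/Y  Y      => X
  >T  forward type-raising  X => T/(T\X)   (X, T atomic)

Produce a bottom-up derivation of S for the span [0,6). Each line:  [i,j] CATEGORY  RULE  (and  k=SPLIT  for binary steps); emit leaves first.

[0,1] NP/S  lex  "on"
[1,2] S  lex  "in"
[0,2] NP  >  k=1
[2,3] ((S/NP)/S)\NP  lex  "under"
[0,3] (S/NP)/S  <  k=2
[3,4] S  lex  "city"
[0,4] S/NP  >  k=3
[4,5] NP/PP  lex  "plan"
[5,6] NP\(NP/PP)  lex  "chased"
[4,6] NP  <  k=5
[0,6] S  >  k=4

[0,6] S   >
  [0,4] S/NP   >
    [0,3] (S/NP)/S   <
      [0,2] NP   >
        [0,1] "on" : NP/S
        [1,2] "in" : S
      [2,3] "under" : ((S/NP)/S)\NP
    [3,4] "city" : S
  [4,6] NP   <
    [4,5] "plan" : NP/PP
    [5,6] "chased" : NP\(NP/PP)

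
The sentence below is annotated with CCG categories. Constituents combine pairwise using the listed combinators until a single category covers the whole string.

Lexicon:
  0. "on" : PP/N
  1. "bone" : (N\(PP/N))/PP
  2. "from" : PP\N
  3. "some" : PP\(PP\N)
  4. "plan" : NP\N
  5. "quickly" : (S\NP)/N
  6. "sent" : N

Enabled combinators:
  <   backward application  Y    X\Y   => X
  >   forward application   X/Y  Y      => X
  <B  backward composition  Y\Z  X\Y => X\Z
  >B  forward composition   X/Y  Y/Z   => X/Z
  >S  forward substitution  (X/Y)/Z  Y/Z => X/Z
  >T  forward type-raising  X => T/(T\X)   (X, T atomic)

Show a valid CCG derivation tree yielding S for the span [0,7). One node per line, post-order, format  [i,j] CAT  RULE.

[0,1] PP/N  lex  "on"
[1,2] (N\(PP/N))/PP  lex  "bone"
[2,3] PP\N  lex  "from"
[3,4] PP\(PP\N)  lex  "some"
[2,4] PP  <  k=3
[1,4] N\(PP/N)  >  k=2
[0,4] N  <  k=1
[4,5] NP\N  lex  "plan"
[5,6] (S\NP)/N  lex  "quickly"
[6,7] N  lex  "sent"
[5,7] S\NP  >  k=6
[4,7] S\N  <B  k=5
[0,7] S  <  k=4

[0,7] S   <
  [0,4] N   <
    [0,1] "on" : PP/N
    [1,4] N\(PP/N)   >
      [1,2] "bone" : (N\(PP/N))/PP
      [2,4] PP   <
        [2,3] "from" : PP\N
        [3,4] "some" : PP\(PP\N)
  [4,7] S\N   <B
    [4,5] "plan" : NP\N
    [5,7] S\NP   >
      [5,6] "quickly" : (S\NP)/N
      [6,7] "sent" : N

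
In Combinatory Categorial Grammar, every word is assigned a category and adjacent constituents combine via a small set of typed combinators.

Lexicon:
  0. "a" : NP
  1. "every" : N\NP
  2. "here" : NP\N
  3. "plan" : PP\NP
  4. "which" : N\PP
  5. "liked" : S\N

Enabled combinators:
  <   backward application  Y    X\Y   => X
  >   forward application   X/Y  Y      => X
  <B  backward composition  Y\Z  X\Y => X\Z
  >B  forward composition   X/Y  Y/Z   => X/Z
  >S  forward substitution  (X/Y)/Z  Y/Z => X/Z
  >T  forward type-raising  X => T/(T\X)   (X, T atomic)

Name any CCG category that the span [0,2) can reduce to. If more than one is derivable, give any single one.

[0,6] S   <
  [0,2] N   >
    [0,1] N/(N\NP)   >T
      [0,1] "a" : NP
    [1,2] "every" : N\NP
  [2,6] S\N   <B
    [2,3] "here" : NP\N
    [3,6] S\NP   <B
      [3,4] "plan" : PP\NP
      [4,6] S\PP   <B
        [4,5] "which" : N\PP
        [5,6] "liked" : S\N

N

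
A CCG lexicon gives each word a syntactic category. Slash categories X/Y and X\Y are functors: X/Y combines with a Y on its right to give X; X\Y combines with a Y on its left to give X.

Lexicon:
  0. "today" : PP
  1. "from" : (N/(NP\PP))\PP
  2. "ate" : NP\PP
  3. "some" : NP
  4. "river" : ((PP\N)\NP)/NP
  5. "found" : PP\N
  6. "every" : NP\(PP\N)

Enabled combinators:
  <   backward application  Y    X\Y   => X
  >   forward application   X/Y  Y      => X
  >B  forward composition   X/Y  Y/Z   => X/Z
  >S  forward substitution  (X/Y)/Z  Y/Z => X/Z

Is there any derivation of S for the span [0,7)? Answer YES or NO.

PP (N/(NP\PP))\PP NP\PP NP ((PP\N)\NP)/NP PP\N NP\(PP\N)
CKY chart[0,7] = {PP}; S ∉ chart

NO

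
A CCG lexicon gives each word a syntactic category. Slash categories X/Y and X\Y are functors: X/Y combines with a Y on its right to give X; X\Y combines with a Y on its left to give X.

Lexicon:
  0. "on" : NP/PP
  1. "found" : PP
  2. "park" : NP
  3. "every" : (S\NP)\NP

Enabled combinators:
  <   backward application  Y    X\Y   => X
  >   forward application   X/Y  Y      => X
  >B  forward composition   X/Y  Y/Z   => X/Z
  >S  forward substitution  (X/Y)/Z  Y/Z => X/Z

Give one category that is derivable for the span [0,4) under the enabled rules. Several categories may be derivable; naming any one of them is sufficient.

S

[0,4] S   <
  [0,2] NP   >
    [0,1] "on" : NP/PP
    [1,2] "found" : PP
  [2,4] S\NP   <
    [2,3] "park" : NP
    [3,4] "every" : (S\NP)\NP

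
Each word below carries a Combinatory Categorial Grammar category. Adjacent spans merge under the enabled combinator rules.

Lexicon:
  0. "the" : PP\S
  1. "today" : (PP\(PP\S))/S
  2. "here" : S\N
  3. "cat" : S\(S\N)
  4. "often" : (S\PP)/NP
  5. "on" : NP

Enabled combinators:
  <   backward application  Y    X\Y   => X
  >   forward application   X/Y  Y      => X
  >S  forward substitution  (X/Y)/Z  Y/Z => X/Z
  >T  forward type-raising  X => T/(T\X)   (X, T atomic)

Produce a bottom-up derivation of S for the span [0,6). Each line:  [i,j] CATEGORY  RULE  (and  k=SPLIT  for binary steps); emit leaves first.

[0,6] S   <
  [0,4] PP   <
    [0,1] "the" : PP\S
    [1,4] PP\(PP\S)   >
      [1,2] "today" : (PP\(PP\S))/S
      [2,4] S   <
        [2,3] "here" : S\N
        [3,4] "cat" : S\(S\N)
  [4,6] S\PP   >
    [4,5] "often" : (S\PP)/NP
    [5,6] "on" : NP

[0,1] PP\S  lex  "the"
[1,2] (PP\(PP\S))/S  lex  "today"
[2,3] S\N  lex  "here"
[3,4] S\(S\N)  lex  "cat"
[2,4] S  <  k=3
[1,4] PP\(PP\S)  >  k=2
[0,4] PP  <  k=1
[4,5] (S\PP)/NP  lex  "often"
[5,6] NP  lex  "on"
[4,6] S\PP  >  k=5
[0,6] S  <  k=4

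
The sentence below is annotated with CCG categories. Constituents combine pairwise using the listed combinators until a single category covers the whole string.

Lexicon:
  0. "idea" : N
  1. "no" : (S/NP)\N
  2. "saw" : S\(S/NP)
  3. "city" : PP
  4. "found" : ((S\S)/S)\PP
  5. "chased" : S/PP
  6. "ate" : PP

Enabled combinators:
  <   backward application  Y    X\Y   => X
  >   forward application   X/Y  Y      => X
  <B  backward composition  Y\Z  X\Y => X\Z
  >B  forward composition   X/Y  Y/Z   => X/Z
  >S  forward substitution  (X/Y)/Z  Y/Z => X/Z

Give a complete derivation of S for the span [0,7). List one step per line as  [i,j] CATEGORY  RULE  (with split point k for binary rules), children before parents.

[0,7] S   <
  [0,1] "idea" : N
  [1,7] S\N   <B
    [1,3] S\N   <B
      [1,2] "no" : (S/NP)\N
      [2,3] "saw" : S\(S/NP)
    [3,7] S\S   >
      [3,5] (S\S)/S   <
        [3,4] "city" : PP
        [4,5] "found" : ((S\S)/S)\PP
      [5,7] S   >
        [5,6] "chased" : S/PP
        [6,7] "ate" : PP

[0,1] N  lex  "idea"
[1,2] (S/NP)\N  lex  "no"
[2,3] S\(S/NP)  lex  "saw"
[1,3] S\N  <B  k=2
[3,4] PP  lex  "city"
[4,5] ((S\S)/S)\PP  lex  "found"
[3,5] (S\S)/S  <  k=4
[5,6] S/PP  lex  "chased"
[6,7] PP  lex  "ate"
[5,7] S  >  k=6
[3,7] S\S  >  k=5
[1,7] S\N  <B  k=3
[0,7] S  <  k=1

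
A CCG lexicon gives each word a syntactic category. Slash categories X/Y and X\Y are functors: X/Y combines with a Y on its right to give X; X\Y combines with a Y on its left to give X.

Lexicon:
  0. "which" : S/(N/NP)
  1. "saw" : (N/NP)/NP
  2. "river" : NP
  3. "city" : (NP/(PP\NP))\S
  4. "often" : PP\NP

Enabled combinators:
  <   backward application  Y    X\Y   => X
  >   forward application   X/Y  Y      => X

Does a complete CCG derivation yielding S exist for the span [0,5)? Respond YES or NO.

S/(N/NP) (N/NP)/NP NP (NP/(PP\NP))\S PP\NP
CKY chart[0,5] = {NP}; S ∉ chart

NO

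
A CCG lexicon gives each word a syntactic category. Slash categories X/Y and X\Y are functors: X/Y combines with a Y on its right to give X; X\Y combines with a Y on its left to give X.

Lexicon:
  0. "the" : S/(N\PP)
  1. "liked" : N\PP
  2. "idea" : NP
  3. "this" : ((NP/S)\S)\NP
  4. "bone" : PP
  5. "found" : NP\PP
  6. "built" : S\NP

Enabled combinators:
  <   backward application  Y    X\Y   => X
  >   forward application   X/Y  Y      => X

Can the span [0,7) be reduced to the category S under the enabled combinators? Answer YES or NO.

NO

S/(N\PP) N\PP NP ((NP/S)\S)\NP PP NP\PP S\NP
CKY chart[0,7] = {NP}; S ∉ chart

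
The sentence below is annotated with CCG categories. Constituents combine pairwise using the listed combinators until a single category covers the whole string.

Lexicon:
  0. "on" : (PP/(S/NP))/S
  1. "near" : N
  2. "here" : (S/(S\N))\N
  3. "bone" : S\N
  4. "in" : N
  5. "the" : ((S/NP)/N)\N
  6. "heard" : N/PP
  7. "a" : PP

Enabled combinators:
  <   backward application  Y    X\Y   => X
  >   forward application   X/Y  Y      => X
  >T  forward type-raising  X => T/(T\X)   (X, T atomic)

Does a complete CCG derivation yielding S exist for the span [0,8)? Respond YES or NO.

NO

(PP/(S/NP))/S N (S/(S\N))\N S\N N ((S/NP)/N)\N N/PP PP
CKY chart[0,8] = {N/(N\PP), NP/(NP\PP), PP, PP/(PP\PP), S/(S\PP)}; S ∉ chart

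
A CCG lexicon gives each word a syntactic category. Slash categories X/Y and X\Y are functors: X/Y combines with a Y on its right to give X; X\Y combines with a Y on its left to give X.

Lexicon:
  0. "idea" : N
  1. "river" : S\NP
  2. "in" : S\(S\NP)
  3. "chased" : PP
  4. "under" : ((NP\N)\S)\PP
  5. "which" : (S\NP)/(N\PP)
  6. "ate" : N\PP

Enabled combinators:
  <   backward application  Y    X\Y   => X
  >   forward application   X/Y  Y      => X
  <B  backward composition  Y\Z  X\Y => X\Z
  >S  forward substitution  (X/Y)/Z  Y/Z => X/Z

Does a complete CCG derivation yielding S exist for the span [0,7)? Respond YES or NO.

[0,7] S   <
  [0,5] NP   <
    [0,1] "idea" : N
    [1,5] NP\N   <
      [1,3] S   <
        [1,2] "river" : S\NP
        [2,3] "in" : S\(S\NP)
      [3,5] (NP\N)\S   <
        [3,4] "chased" : PP
        [4,5] "under" : ((NP\N)\S)\PP
  [5,7] S\NP   >
    [5,6] "which" : (S\NP)/(N\PP)
    [6,7] "ate" : N\PP

YES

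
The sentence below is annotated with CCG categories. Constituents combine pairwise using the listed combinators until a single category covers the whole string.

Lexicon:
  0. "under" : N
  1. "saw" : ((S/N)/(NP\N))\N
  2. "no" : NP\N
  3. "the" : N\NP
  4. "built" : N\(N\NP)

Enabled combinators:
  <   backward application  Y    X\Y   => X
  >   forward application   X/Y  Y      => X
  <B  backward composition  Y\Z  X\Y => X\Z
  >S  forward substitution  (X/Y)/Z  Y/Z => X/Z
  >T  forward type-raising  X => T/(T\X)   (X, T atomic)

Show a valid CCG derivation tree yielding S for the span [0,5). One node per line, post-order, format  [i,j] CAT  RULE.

[0,5] S   >
  [0,3] S/N   >
    [0,2] (S/N)/(NP\N)   <
      [0,1] "under" : N
      [1,2] "saw" : ((S/N)/(NP\N))\N
    [2,3] "no" : NP\N
  [3,5] N   <
    [3,4] "the" : N\NP
    [4,5] "built" : N\(N\NP)

[0,1] N  lex  "under"
[1,2] ((S/N)/(NP\N))\N  lex  "saw"
[0,2] (S/N)/(NP\N)  <  k=1
[2,3] NP\N  lex  "no"
[0,3] S/N  >  k=2
[3,4] N\NP  lex  "the"
[4,5] N\(N\NP)  lex  "built"
[3,5] N  <  k=4
[0,5] S  >  k=3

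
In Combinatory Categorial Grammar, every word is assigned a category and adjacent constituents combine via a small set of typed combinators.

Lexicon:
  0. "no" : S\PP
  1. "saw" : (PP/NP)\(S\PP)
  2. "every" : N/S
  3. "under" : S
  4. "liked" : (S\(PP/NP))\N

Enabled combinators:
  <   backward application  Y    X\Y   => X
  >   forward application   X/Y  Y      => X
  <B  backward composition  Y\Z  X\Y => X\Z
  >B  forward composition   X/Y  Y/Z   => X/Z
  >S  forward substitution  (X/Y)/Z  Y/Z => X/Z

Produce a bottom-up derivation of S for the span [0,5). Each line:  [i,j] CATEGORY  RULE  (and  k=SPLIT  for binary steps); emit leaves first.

[0,5] S   <
  [0,2] PP/NP   <
    [0,1] "no" : S\PP
    [1,2] "saw" : (PP/NP)\(S\PP)
  [2,5] S\(PP/NP)   <
    [2,4] N   >
      [2,3] "every" : N/S
      [3,4] "under" : S
    [4,5] "liked" : (S\(PP/NP))\N

[0,1] S\PP  lex  "no"
[1,2] (PP/NP)\(S\PP)  lex  "saw"
[0,2] PP/NP  <  k=1
[2,3] N/S  lex  "every"
[3,4] S  lex  "under"
[2,4] N  >  k=3
[4,5] (S\(PP/NP))\N  lex  "liked"
[2,5] S\(PP/NP)  <  k=4
[0,5] S  <  k=2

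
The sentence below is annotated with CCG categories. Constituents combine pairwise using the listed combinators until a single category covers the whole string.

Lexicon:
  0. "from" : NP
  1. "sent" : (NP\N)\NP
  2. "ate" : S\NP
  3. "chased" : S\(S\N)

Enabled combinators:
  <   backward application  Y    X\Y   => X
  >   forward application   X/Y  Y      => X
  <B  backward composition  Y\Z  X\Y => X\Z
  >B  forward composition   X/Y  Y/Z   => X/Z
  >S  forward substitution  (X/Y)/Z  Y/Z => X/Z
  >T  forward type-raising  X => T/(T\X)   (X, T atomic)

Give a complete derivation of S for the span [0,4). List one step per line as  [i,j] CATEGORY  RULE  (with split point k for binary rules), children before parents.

[0,1] NP  lex  "from"
[1,2] (NP\N)\NP  lex  "sent"
[0,2] NP\N  <  k=1
[2,3] S\NP  lex  "ate"
[0,3] S\N  <B  k=2
[3,4] S\(S\N)  lex  "chased"
[0,4] S  <  k=3

[0,4] S   <
  [0,3] S\N   <B
    [0,2] NP\N   <
      [0,1] "from" : NP
      [1,2] "sent" : (NP\N)\NP
    [2,3] "ate" : S\NP
  [3,4] "chased" : S\(S\N)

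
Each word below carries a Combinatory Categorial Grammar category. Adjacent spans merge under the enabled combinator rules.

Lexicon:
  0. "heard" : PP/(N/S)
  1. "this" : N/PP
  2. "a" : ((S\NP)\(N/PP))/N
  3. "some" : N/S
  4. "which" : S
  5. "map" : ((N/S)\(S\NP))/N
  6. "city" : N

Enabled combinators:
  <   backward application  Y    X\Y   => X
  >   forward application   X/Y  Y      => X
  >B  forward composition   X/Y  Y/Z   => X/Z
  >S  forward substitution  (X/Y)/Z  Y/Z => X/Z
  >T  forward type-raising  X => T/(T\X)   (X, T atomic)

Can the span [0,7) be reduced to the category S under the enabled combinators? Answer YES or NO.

NO

PP/(N/S) N/PP ((S\NP)\(N/PP))/N N/S S ((N/S)\(S\NP))/N N
CKY chart[0,7] = {N/(N\PP), NP/(NP\PP), PP, PP/(PP\PP), S/(S\PP)}; S ∉ chart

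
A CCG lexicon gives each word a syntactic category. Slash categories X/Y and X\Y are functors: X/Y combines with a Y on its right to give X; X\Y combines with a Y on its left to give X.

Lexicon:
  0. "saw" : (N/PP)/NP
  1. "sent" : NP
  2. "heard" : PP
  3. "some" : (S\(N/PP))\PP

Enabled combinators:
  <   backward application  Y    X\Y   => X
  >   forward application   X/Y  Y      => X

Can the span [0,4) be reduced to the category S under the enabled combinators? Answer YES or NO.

YES

[0,4] S   <
  [0,2] N/PP   >
    [0,1] "saw" : (N/PP)/NP
    [1,2] "sent" : NP
  [2,4] S\(N/PP)   <
    [2,3] "heard" : PP
    [3,4] "some" : (S\(N/PP))\PP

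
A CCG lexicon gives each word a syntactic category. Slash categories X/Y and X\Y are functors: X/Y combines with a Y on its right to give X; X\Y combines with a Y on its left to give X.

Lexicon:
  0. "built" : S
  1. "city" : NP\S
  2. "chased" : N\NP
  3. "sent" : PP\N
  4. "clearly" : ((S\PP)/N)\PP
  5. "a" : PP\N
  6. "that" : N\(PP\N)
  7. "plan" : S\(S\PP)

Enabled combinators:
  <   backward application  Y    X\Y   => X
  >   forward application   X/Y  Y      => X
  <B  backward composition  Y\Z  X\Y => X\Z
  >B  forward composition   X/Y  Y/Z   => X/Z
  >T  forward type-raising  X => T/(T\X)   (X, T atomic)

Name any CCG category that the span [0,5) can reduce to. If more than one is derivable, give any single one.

(S\PP)/N

[0,8] S   <
  [0,7] S\PP   >
    [0,5] (S\PP)/N   <
      [0,4] PP   <
        [0,3] N   <
          [0,1] "built" : S
          [1,3] N\S   <B
            [1,2] "city" : NP\S
            [2,3] "chased" : N\NP
        [3,4] "sent" : PP\N
      [4,5] "clearly" : ((S\PP)/N)\PP
    [5,7] N   <
      [5,6] "a" : PP\N
      [6,7] "that" : N\(PP\N)
  [7,8] "plan" : S\(S\PP)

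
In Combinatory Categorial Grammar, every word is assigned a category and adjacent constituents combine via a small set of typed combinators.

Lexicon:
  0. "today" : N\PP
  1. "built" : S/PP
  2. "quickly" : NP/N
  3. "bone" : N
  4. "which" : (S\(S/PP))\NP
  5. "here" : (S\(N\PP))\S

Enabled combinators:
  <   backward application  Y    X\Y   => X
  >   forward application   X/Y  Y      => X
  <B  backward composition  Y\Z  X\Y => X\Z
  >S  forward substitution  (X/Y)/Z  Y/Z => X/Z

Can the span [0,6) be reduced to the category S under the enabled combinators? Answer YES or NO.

[0,6] S   <
  [0,1] "today" : N\PP
  [1,6] S\(N\PP)   <
    [1,5] S   <
      [1,2] "built" : S/PP
      [2,5] S\(S/PP)   <
        [2,4] NP   >
          [2,3] "quickly" : NP/N
          [3,4] "bone" : N
        [4,5] "which" : (S\(S/PP))\NP
    [5,6] "here" : (S\(N\PP))\S

YES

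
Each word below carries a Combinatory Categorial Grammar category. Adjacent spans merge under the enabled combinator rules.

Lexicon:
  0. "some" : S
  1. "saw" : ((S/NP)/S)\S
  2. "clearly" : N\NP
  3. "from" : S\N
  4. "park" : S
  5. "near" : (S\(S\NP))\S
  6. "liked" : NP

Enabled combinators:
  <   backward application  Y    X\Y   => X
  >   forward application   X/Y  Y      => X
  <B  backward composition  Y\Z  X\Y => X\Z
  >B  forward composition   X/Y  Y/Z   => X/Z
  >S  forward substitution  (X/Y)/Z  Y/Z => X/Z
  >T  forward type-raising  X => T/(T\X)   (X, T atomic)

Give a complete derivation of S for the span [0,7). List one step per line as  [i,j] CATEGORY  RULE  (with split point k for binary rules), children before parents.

[0,1] S  lex  "some"
[1,2] ((S/NP)/S)\S  lex  "saw"
[0,2] (S/NP)/S  <  k=1
[2,3] N\NP  lex  "clearly"
[3,4] S\N  lex  "from"
[2,4] S\NP  <B  k=3
[4,5] S  lex  "park"
[5,6] (S\(S\NP))\S  lex  "near"
[4,6] S\(S\NP)  <  k=5
[2,6] S  <  k=4
[0,6] S/NP  >  k=2
[6,7] NP  lex  "liked"
[0,7] S  >  k=6

[0,7] S   >
  [0,6] S/NP   >
    [0,2] (S/NP)/S   <
      [0,1] "some" : S
      [1,2] "saw" : ((S/NP)/S)\S
    [2,6] S   <
      [2,4] S\NP   <B
        [2,3] "clearly" : N\NP
        [3,4] "from" : S\N
      [4,6] S\(S\NP)   <
        [4,5] "park" : S
        [5,6] "near" : (S\(S\NP))\S
  [6,7] "liked" : NP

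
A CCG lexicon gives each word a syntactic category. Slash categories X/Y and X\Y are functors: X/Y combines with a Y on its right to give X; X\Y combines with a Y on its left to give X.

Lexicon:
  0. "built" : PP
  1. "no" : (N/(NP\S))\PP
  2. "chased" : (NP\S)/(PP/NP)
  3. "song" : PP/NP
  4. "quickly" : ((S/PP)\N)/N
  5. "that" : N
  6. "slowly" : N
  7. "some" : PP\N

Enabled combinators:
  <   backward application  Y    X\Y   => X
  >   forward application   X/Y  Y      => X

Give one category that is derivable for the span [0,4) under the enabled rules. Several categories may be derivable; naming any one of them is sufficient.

N

[0,8] S   >
  [0,6] S/PP   <
    [0,4] N   >
      [0,2] N/(NP\S)   <
        [0,1] "built" : PP
        [1,2] "no" : (N/(NP\S))\PP
      [2,4] NP\S   >
        [2,3] "chased" : (NP\S)/(PP/NP)
        [3,4] "song" : PP/NP
    [4,6] (S/PP)\N   >
      [4,5] "quickly" : ((S/PP)\N)/N
      [5,6] "that" : N
  [6,8] PP   <
    [6,7] "slowly" : N
    [7,8] "some" : PP\N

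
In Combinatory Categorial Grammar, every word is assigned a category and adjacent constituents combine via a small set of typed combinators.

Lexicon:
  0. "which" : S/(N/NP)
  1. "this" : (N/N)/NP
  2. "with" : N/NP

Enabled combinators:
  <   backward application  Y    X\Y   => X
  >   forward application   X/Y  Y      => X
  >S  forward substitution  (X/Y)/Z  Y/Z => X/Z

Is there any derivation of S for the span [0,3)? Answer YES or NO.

YES

[0,3] S   >
  [0,1] "which" : S/(N/NP)
  [1,3] N/NP   >S
    [1,2] "this" : (N/N)/NP
    [2,3] "with" : N/NP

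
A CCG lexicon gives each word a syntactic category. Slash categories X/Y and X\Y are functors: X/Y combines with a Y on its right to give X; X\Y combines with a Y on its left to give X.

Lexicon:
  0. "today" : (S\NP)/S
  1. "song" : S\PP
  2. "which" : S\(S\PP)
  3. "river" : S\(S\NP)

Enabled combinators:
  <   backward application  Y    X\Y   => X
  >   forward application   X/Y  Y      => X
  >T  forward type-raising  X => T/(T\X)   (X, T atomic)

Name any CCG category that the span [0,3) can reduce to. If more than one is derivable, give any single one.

S\NP

[0,4] S   <
  [0,3] S\NP   >
    [0,1] "today" : (S\NP)/S
    [1,3] S   <
      [1,2] "song" : S\PP
      [2,3] "which" : S\(S\PP)
  [3,4] "river" : S\(S\NP)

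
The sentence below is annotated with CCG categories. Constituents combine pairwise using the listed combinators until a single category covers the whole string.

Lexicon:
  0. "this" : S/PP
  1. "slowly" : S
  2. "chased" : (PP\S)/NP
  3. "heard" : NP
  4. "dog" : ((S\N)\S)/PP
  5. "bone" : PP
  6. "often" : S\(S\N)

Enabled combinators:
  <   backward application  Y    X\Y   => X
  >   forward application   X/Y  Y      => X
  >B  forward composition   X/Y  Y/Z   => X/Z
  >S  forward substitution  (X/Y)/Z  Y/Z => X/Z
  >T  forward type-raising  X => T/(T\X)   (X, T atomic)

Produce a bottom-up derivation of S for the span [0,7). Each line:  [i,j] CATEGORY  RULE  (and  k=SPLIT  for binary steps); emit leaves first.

[0,1] S/PP  lex  "this"
[1,2] S  lex  "slowly"
[1,2] PP/(PP\S)  >T
[2,3] (PP\S)/NP  lex  "chased"
[3,4] NP  lex  "heard"
[2,4] PP\S  >  k=3
[1,4] PP  >  k=2
[0,4] S  >  k=1
[4,5] ((S\N)\S)/PP  lex  "dog"
[5,6] PP  lex  "bone"
[4,6] (S\N)\S  >  k=5
[0,6] S\N  <  k=4
[6,7] S\(S\N)  lex  "often"
[0,7] S  <  k=6

[0,7] S   <
  [0,6] S\N   <
    [0,4] S   >
      [0,1] "this" : S/PP
      [1,4] PP   >
        [1,2] PP/(PP\S)   >T
          [1,2] "slowly" : S
        [2,4] PP\S   >
          [2,3] "chased" : (PP\S)/NP
          [3,4] "heard" : NP
    [4,6] (S\N)\S   >
      [4,5] "dog" : ((S\N)\S)/PP
      [5,6] "bone" : PP
  [6,7] "often" : S\(S\N)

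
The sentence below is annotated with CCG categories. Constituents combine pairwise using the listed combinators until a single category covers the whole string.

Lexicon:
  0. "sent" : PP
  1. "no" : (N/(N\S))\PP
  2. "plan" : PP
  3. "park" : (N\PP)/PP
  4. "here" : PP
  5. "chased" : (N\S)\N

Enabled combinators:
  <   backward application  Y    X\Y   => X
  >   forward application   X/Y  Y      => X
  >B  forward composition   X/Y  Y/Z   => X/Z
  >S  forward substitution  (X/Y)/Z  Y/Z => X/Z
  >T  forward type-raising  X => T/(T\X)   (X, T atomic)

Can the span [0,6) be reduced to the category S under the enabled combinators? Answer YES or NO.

NO

PP (N/(N\S))\PP PP (N\PP)/PP PP (N\S)\N
CKY chart[0,6] = {N, N/(N\N), NP/(NP\N), PP/(PP\N), S/(S\N)}; S ∉ chart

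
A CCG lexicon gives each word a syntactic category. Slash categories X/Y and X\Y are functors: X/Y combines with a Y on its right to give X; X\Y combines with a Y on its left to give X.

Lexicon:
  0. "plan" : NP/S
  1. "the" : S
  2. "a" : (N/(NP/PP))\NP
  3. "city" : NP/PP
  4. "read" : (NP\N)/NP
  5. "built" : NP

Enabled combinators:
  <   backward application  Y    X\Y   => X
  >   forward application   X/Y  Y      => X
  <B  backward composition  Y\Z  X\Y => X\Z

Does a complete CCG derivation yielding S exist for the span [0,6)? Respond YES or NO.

NO

NP/S S (N/(NP/PP))\NP NP/PP (NP\N)/NP NP
CKY chart[0,6] = {NP}; S ∉ chart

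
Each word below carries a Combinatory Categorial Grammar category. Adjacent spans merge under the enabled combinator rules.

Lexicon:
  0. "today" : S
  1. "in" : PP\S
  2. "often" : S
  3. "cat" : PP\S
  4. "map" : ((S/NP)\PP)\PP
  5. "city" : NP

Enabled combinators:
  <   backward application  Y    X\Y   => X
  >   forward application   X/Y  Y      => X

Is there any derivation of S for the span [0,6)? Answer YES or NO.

[0,6] S   >
  [0,5] S/NP   <
    [0,2] PP   <
      [0,1] "today" : S
      [1,2] "in" : PP\S
    [2,5] (S/NP)\PP   <
      [2,4] PP   <
        [2,3] "often" : S
        [3,4] "cat" : PP\S
      [4,5] "map" : ((S/NP)\PP)\PP
  [5,6] "city" : NP

YES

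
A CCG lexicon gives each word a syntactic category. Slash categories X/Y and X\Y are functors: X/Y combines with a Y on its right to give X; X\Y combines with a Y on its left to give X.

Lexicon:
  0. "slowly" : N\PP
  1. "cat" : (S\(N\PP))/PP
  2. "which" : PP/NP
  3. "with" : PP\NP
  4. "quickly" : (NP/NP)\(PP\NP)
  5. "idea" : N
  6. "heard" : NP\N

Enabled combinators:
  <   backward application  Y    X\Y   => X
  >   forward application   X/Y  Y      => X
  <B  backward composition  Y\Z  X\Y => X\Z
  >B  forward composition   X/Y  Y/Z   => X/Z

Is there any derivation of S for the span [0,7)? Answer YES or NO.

[0,7] S   <
  [0,1] "slowly" : N\PP
  [1,7] S\(N\PP)   >
    [1,2] "cat" : (S\(N\PP))/PP
    [2,7] PP   >
      [2,5] PP/NP   >B
        [2,3] "which" : PP/NP
        [3,5] NP/NP   <
          [3,4] "with" : PP\NP
          [4,5] "quickly" : (NP/NP)\(PP\NP)
      [5,7] NP   <
        [5,6] "idea" : N
        [6,7] "heard" : NP\N

YES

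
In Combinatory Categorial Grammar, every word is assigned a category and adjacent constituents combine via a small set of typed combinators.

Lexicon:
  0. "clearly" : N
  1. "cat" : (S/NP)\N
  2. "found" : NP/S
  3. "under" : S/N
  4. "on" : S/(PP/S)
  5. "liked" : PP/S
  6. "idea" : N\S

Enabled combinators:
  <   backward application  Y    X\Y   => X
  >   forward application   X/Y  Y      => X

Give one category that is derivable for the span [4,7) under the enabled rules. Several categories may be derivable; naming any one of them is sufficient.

N

[0,7] S   >
  [0,2] S/NP   <
    [0,1] "clearly" : N
    [1,2] "cat" : (S/NP)\N
  [2,7] NP   >
    [2,3] "found" : NP/S
    [3,7] S   >
      [3,4] "under" : S/N
      [4,7] N   <
        [4,6] S   >
          [4,5] "on" : S/(PP/S)
          [5,6] "liked" : PP/S
        [6,7] "idea" : N\S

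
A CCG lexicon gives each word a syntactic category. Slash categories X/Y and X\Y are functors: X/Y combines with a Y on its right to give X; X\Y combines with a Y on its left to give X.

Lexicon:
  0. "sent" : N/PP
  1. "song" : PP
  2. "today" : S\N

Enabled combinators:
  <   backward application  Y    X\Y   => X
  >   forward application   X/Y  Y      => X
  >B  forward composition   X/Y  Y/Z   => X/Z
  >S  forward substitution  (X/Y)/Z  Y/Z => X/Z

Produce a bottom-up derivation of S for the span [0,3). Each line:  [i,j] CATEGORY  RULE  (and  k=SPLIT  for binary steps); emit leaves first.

[0,1] N/PP  lex  "sent"
[1,2] PP  lex  "song"
[0,2] N  >  k=1
[2,3] S\N  lex  "today"
[0,3] S  <  k=2

[0,3] S   <
  [0,2] N   >
    [0,1] "sent" : N/PP
    [1,2] "song" : PP
  [2,3] "today" : S\N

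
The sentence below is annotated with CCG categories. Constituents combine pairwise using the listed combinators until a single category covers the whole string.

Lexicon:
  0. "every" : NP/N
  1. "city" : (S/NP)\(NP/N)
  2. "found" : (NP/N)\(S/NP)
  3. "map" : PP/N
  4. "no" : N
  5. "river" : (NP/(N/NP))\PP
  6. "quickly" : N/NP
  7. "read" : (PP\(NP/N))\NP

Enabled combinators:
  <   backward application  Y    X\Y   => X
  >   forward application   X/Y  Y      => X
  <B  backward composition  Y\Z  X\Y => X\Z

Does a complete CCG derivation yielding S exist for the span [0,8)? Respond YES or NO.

NP/N (S/NP)\(NP/N) (NP/N)\(S/NP) PP/N N (NP/(N/NP))\PP N/NP (PP\(NP/N))\NP
CKY chart[0,8] = {PP}; S ∉ chart

NO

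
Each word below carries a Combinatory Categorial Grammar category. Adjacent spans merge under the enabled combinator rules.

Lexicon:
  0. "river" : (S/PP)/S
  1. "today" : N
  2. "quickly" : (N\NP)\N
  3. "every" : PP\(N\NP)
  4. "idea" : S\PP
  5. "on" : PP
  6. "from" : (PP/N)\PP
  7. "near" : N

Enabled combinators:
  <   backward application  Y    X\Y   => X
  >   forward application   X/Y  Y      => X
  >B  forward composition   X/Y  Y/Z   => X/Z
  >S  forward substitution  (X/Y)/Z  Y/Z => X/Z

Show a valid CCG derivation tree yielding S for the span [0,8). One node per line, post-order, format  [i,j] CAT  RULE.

[0,8] S   >
  [0,5] S/PP   >
    [0,1] "river" : (S/PP)/S
    [1,5] S   <
      [1,4] PP   <
        [1,3] N\NP   <
          [1,2] "today" : N
          [2,3] "quickly" : (N\NP)\N
        [3,4] "every" : PP\(N\NP)
      [4,5] "idea" : S\PP
  [5,8] PP   >
    [5,7] PP/N   <
      [5,6] "on" : PP
      [6,7] "from" : (PP/N)\PP
    [7,8] "near" : N

[0,1] (S/PP)/S  lex  "river"
[1,2] N  lex  "today"
[2,3] (N\NP)\N  lex  "quickly"
[1,3] N\NP  <  k=2
[3,4] PP\(N\NP)  lex  "every"
[1,4] PP  <  k=3
[4,5] S\PP  lex  "idea"
[1,5] S  <  k=4
[0,5] S/PP  >  k=1
[5,6] PP  lex  "on"
[6,7] (PP/N)\PP  lex  "from"
[5,7] PP/N  <  k=6
[7,8] N  lex  "near"
[5,8] PP  >  k=7
[0,8] S  >  k=5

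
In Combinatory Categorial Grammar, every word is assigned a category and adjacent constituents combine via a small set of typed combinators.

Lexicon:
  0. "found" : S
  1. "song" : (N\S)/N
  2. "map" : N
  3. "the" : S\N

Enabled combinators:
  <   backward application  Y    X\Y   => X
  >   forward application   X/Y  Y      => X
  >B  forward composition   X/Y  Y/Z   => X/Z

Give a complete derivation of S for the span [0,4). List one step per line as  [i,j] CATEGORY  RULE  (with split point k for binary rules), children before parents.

[0,4] S   <
  [0,3] N   <
    [0,1] "found" : S
    [1,3] N\S   >
      [1,2] "song" : (N\S)/N
      [2,3] "map" : N
  [3,4] "the" : S\N

[0,1] S  lex  "found"
[1,2] (N\S)/N  lex  "song"
[2,3] N  lex  "map"
[1,3] N\S  >  k=2
[0,3] N  <  k=1
[3,4] S\N  lex  "the"
[0,4] S  <  k=3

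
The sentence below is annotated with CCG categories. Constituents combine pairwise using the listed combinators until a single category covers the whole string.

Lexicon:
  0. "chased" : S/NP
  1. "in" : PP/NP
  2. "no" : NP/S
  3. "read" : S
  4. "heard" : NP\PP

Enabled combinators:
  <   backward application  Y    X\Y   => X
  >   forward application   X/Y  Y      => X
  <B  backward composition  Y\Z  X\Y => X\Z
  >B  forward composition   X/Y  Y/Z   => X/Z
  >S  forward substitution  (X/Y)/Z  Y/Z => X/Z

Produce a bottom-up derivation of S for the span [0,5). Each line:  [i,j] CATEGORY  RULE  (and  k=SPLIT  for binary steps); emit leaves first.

[0,5] S   >
  [0,1] "chased" : S/NP
  [1,5] NP   <
    [1,4] PP   >
      [1,2] "in" : PP/NP
      [2,4] NP   >
        [2,3] "no" : NP/S
        [3,4] "read" : S
    [4,5] "heard" : NP\PP

[0,1] S/NP  lex  "chased"
[1,2] PP/NP  lex  "in"
[2,3] NP/S  lex  "no"
[3,4] S  lex  "read"
[2,4] NP  >  k=3
[1,4] PP  >  k=2
[4,5] NP\PP  lex  "heard"
[1,5] NP  <  k=4
[0,5] S  >  k=1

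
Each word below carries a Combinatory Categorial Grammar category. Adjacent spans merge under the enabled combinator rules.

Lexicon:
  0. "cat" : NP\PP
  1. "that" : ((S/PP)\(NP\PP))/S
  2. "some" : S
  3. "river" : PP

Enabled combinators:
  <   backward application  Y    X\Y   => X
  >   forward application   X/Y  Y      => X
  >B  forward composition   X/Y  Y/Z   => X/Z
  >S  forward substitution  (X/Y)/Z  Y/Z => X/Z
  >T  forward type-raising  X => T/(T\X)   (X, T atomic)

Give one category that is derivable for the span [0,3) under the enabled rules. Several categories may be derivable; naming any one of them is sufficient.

[0,4] S   >
  [0,3] S/PP   <
    [0,1] "cat" : NP\PP
    [1,3] (S/PP)\(NP\PP)   >
      [1,2] "that" : ((S/PP)\(NP\PP))/S
      [2,3] "some" : S
  [3,4] "river" : PP

S/PP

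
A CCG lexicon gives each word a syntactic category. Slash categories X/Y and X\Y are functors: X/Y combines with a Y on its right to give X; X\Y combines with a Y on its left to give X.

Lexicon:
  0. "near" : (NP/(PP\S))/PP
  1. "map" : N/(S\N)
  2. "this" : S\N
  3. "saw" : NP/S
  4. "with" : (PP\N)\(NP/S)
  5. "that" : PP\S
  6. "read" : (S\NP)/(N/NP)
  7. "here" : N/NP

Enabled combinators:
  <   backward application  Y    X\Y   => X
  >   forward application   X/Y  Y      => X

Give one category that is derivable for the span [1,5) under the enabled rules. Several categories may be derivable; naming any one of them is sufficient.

[0,8] S   <
  [0,6] NP   >
    [0,5] NP/(PP\S)   >
      [0,1] "near" : (NP/(PP\S))/PP
      [1,5] PP   <
        [1,3] N   >
          [1,2] "map" : N/(S\N)
          [2,3] "this" : S\N
        [3,5] PP\N   <
          [3,4] "saw" : NP/S
          [4,5] "with" : (PP\N)\(NP/S)
    [5,6] "that" : PP\S
  [6,8] S\NP   >
    [6,7] "read" : (S\NP)/(N/NP)
    [7,8] "here" : N/NP

PP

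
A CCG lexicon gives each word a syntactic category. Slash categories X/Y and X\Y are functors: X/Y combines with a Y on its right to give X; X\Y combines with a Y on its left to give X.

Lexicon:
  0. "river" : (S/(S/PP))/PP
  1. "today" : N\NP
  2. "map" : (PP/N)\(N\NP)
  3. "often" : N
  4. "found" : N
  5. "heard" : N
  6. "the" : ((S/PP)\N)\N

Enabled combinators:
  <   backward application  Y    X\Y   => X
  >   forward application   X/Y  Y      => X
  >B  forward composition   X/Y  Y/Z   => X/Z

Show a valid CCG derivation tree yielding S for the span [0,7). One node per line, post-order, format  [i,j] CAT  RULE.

[0,1] (S/(S/PP))/PP  lex  "river"
[1,2] N\NP  lex  "today"
[2,3] (PP/N)\(N\NP)  lex  "map"
[1,3] PP/N  <  k=2
[3,4] N  lex  "often"
[1,4] PP  >  k=3
[0,4] S/(S/PP)  >  k=1
[4,5] N  lex  "found"
[5,6] N  lex  "heard"
[6,7] ((S/PP)\N)\N  lex  "the"
[5,7] (S/PP)\N  <  k=6
[4,7] S/PP  <  k=5
[0,7] S  >  k=4

[0,7] S   >
  [0,4] S/(S/PP)   >
    [0,1] "river" : (S/(S/PP))/PP
    [1,4] PP   >
      [1,3] PP/N   <
        [1,2] "today" : N\NP
        [2,3] "map" : (PP/N)\(N\NP)
      [3,4] "often" : N
  [4,7] S/PP   <
    [4,5] "found" : N
    [5,7] (S/PP)\N   <
      [5,6] "heard" : N
      [6,7] "the" : ((S/PP)\N)\N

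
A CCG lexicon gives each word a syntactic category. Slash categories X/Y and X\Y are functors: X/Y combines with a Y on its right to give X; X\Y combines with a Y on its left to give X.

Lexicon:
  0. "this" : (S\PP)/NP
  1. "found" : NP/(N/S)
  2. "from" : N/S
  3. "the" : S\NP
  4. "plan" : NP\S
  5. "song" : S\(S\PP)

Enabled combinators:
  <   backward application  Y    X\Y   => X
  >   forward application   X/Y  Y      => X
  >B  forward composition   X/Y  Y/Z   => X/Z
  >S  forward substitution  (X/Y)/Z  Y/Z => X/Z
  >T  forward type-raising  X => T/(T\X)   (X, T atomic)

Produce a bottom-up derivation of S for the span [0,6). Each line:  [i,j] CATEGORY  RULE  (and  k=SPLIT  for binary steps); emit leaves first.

[0,6] S   <
  [0,5] S\PP   >
    [0,1] "this" : (S\PP)/NP
    [1,5] NP   <
      [1,4] S   <
        [1,3] NP   >
          [1,2] "found" : NP/(N/S)
          [2,3] "from" : N/S
        [3,4] "the" : S\NP
      [4,5] "plan" : NP\S
  [5,6] "song" : S\(S\PP)

[0,1] (S\PP)/NP  lex  "this"
[1,2] NP/(N/S)  lex  "found"
[2,3] N/S  lex  "from"
[1,3] NP  >  k=2
[3,4] S\NP  lex  "the"
[1,4] S  <  k=3
[4,5] NP\S  lex  "plan"
[1,5] NP  <  k=4
[0,5] S\PP  >  k=1
[5,6] S\(S\PP)  lex  "song"
[0,6] S  <  k=5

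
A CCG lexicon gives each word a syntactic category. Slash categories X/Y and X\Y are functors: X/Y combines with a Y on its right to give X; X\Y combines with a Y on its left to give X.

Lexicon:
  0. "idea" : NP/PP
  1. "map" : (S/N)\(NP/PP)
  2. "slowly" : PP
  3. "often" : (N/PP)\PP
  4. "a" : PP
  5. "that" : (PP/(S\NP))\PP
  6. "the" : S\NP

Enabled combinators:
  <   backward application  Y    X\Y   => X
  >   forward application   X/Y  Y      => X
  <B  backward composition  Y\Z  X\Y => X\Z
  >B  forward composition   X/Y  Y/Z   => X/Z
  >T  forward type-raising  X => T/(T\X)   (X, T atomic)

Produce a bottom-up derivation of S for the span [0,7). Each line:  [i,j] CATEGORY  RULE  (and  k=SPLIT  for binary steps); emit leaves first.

[0,7] S   >
  [0,4] S/PP   >B
    [0,2] S/N   <
      [0,1] "idea" : NP/PP
      [1,2] "map" : (S/N)\(NP/PP)
    [2,4] N/PP   <
      [2,3] "slowly" : PP
      [3,4] "often" : (N/PP)\PP
  [4,7] PP   >
    [4,6] PP/(S\NP)   <
      [4,5] "a" : PP
      [5,6] "that" : (PP/(S\NP))\PP
    [6,7] "the" : S\NP

[0,1] NP/PP  lex  "idea"
[1,2] (S/N)\(NP/PP)  lex  "map"
[0,2] S/N  <  k=1
[2,3] PP  lex  "slowly"
[3,4] (N/PP)\PP  lex  "often"
[2,4] N/PP  <  k=3
[0,4] S/PP  >B  k=2
[4,5] PP  lex  "a"
[5,6] (PP/(S\NP))\PP  lex  "that"
[4,6] PP/(S\NP)  <  k=5
[6,7] S\NP  lex  "the"
[4,7] PP  >  k=6
[0,7] S  >  k=4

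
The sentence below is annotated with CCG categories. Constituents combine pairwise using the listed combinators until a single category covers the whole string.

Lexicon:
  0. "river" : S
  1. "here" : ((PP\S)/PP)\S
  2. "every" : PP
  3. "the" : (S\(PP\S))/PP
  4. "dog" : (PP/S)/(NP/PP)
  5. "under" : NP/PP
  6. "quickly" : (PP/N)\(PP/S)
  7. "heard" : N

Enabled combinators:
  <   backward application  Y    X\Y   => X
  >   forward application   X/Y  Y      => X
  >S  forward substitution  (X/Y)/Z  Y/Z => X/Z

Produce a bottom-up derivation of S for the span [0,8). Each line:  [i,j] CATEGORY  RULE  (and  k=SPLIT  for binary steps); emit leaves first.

[0,8] S   <
  [0,3] PP\S   >
    [0,2] (PP\S)/PP   <
      [0,1] "river" : S
      [1,2] "here" : ((PP\S)/PP)\S
    [2,3] "every" : PP
  [3,8] S\(PP\S)   >
    [3,4] "the" : (S\(PP\S))/PP
    [4,8] PP   >
      [4,7] PP/N   <
        [4,6] PP/S   >
          [4,5] "dog" : (PP/S)/(NP/PP)
          [5,6] "under" : NP/PP
        [6,7] "quickly" : (PP/N)\(PP/S)
      [7,8] "heard" : N

[0,1] S  lex  "river"
[1,2] ((PP\S)/PP)\S  lex  "here"
[0,2] (PP\S)/PP  <  k=1
[2,3] PP  lex  "every"
[0,3] PP\S  >  k=2
[3,4] (S\(PP\S))/PP  lex  "the"
[4,5] (PP/S)/(NP/PP)  lex  "dog"
[5,6] NP/PP  lex  "under"
[4,6] PP/S  >  k=5
[6,7] (PP/N)\(PP/S)  lex  "quickly"
[4,7] PP/N  <  k=6
[7,8] N  lex  "heard"
[4,8] PP  >  k=7
[3,8] S\(PP\S)  >  k=4
[0,8] S  <  k=3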